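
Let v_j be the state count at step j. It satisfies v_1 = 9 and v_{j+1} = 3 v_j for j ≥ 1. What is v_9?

59049

v_2 = 3*9 = 27
v_3 = 3*27 = 81
v_4 = 3*81 = 243
v_5 = 3*243 = 729
v_6 = 3*729 = 2187
v_7 = 3*2187 = 6561
v_8 = 3*6561 = 19683
v_9 = 3*19683 = 59049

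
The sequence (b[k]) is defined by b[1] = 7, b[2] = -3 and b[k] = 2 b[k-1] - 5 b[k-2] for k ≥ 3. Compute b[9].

-5369

b[3] = 2·(-3) - 5·7 = -41
b[4] = 2·(-41) - 5·(-3) = -67
b[5] = 2·(-67) - 5·(-41) = 71
b[6] = 2·71 - 5·(-67) = 477
b[7] = 2·477 - 5·71 = 599
b[8] = 2·599 - 5·477 = -1187
b[9] = 2·(-1187) - 5·599 = -5369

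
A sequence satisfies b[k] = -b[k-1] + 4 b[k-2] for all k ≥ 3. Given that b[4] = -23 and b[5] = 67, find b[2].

Rearranging, b[k-2] = (b[k] + b[k-1]) / 4.
b[3] = (67 + (-23)) / 4 = 44/4 = 11
b[2] = (-23 + 11) / 4 = -12/4 = -3

-3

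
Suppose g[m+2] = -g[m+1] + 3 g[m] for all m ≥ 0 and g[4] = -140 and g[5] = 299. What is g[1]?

8

Rearranging, g[m-2] = (g[m] + g[m-1]) / 3.
g[3] = (299 + (-140)) / 3 = 159/3 = 53
g[2] = (-140 + 53) / 3 = -87/3 = -29
g[1] = (53 + (-29)) / 3 = 24/3 = 8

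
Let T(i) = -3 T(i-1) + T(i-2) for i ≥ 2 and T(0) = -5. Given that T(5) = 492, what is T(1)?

Let T(1) = x.
T(2) = -5 - 3x
T(3) = 15 + 10x
T(4) = -50 - 33x
T(5) = 165 + 109x
So 165 + 109x = 492, giving x = 3.

3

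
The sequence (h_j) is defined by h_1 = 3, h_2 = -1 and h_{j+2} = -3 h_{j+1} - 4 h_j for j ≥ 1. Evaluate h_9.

h_3 = -3*(-1) - 4*3 = -9
h_4 = -3*(-9) - 4*(-1) = 31
h_5 = -3*31 - 4*(-9) = -57
h_6 = -3*(-57) - 4*31 = 47
h_7 = -3*47 - 4*(-57) = 87
h_8 = -3*87 - 4*47 = -449
h_9 = -3*(-449) - 4*87 = 999

999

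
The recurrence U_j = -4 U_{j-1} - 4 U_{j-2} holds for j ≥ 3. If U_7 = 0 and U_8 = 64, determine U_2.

-5

Rearranging, U_{j-2} = (U_j + 4 U_{j-1}) / -4.
U_6 = (64 + 4(0)) / -4 = 64/-4 = -16
U_5 = (0 + 4(-16)) / -4 = -64/-4 = 16
U_4 = (-16 + 4(16)) / -4 = 48/-4 = -12
U_3 = (16 + 4(-12)) / -4 = -32/-4 = 8
U_2 = (-12 + 4(8)) / -4 = 20/-4 = -5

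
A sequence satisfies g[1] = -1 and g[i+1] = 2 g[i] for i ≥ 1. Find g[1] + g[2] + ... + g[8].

g[2] = 2(-1) = -2
g[3] = 2(-2) = -4
g[4] = 2(-4) = -8
g[5] = 2(-8) = -16
g[6] = 2(-16) = -32
g[7] = 2(-32) = -64
g[8] = 2(-64) = -128
Sum = (-1) + (-2) + (-4) + (-8) + (-16) + (-32) + (-64) + (-128) = -255

-255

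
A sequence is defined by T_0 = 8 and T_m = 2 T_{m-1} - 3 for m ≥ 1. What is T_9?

T_1 = 2*8 - 3 = 13
T_2 = 2*13 - 3 = 23
T_3 = 2*23 - 3 = 43
T_4 = 2*43 - 3 = 83
T_5 = 2*83 - 3 = 163
T_6 = 2*163 - 3 = 323
T_7 = 2*323 - 3 = 643
T_8 = 2*643 - 3 = 1283
T_9 = 2*1283 - 3 = 2563

2563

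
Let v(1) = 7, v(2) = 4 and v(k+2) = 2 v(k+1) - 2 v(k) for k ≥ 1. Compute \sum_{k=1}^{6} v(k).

v(3) = 2(4) - 2(7) = -6
v(4) = 2(-6) - 2(4) = -20
v(5) = 2(-20) - 2(-6) = -28
v(6) = 2(-28) - 2(-20) = -16
Sum = 7 + 4 + (-6) + (-20) + (-28) + (-16) = -59

-59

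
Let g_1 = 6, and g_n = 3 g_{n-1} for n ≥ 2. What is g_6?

1458

g_2 = 3(6) = 18
g_3 = 3(18) = 54
g_4 = 3(54) = 162
g_5 = 3(162) = 486
g_6 = 3(486) = 1458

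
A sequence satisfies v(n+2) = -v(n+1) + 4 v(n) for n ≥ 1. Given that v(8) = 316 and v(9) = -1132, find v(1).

-4

Rearranging, v(n-2) = (v(n) + v(n-1)) / 4.
v(7) = (-1132 + 316) / 4 = -816/4 = -204
v(6) = (316 + (-204)) / 4 = 112/4 = 28
v(5) = (-204 + 28) / 4 = -176/4 = -44
v(4) = (28 + (-44)) / 4 = -16/4 = -4
v(3) = (-44 + (-4)) / 4 = -48/4 = -12
v(2) = (-4 + (-12)) / 4 = -16/4 = -4
v(1) = (-12 + (-4)) / 4 = -16/4 = -4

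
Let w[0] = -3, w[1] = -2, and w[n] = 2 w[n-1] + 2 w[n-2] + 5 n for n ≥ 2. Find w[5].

131

w[2] = 2·(-2) + 2·(-3) + 10 = 0
w[3] = 2·0 + 2·(-2) + 15 = 11
w[4] = 2·11 + 2·0 + 20 = 42
w[5] = 2·42 + 2·11 + 25 = 131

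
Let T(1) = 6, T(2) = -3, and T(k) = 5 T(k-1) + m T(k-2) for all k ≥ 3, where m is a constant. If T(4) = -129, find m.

-2

T(3) = -15 + 6m
T(4) = -75 + 27m
So -75 + 27m = -129, giving m = -2.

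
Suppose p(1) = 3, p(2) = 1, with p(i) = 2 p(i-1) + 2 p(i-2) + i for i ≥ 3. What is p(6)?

228

p(3) = 2*1 + 2*3 + 3 = 11
p(4) = 2*11 + 2*1 + 4 = 28
p(5) = 2*28 + 2*11 + 5 = 83
p(6) = 2*83 + 2*28 + 6 = 228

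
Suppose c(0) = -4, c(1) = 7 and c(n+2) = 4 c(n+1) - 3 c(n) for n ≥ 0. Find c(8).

36076

c(2) = 4*7 - 3*(-4) = 40
c(3) = 4*40 - 3*7 = 139
c(4) = 4*139 - 3*40 = 436
c(5) = 4*436 - 3*139 = 1327
c(6) = 4*1327 - 3*436 = 4000
c(7) = 4*4000 - 3*1327 = 12019
c(8) = 4*12019 - 3*4000 = 36076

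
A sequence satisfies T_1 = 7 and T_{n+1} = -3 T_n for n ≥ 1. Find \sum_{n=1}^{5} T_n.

T_2 = -3(7) = -21
T_3 = -3(-21) = 63
T_4 = -3(63) = -189
T_5 = -3(-189) = 567
Sum = 7 + (-21) + 63 + (-189) + 567 = 427

427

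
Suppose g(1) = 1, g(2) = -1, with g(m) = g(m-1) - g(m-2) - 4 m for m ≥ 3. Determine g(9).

-38

g(3) = (-1) - 1 - 12 = -14
g(4) = (-14) - (-1) - 16 = -29
g(5) = (-29) - (-14) - 20 = -35
g(6) = (-35) - (-29) - 24 = -30
g(7) = (-30) - (-35) - 28 = -23
g(8) = (-23) - (-30) - 32 = -25
g(9) = (-25) - (-23) - 36 = -38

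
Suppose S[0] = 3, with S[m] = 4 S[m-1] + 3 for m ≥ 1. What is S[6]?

16383

S[1] = 4·3 + 3 = 15
S[2] = 4·15 + 3 = 63
S[3] = 4·63 + 3 = 255
S[4] = 4·255 + 3 = 1023
S[5] = 4·1023 + 3 = 4095
S[6] = 4·4095 + 3 = 16383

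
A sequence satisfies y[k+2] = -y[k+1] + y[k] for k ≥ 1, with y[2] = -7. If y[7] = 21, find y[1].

-7

Let y[1] = x.
y[3] = 7 + x
y[4] = -14 - x
y[5] = 21 + 2x
y[6] = -35 - 3x
y[7] = 56 + 5x
So 56 + 5x = 21, giving x = -7.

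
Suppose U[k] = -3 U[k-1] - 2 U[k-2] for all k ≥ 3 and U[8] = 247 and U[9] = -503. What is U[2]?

Rearranging, U[k-2] = (U[k] + 3 U[k-1]) / -2.
U[7] = (-503 + 3·247) / -2 = 238/-2 = -119
U[6] = (247 + 3·(-119)) / -2 = -110/-2 = 55
U[5] = (-119 + 3·55) / -2 = 46/-2 = -23
U[4] = (55 + 3·(-23)) / -2 = -14/-2 = 7
U[3] = (-23 + 3·7) / -2 = -2/-2 = 1
U[2] = (7 + 3·1) / -2 = 10/-2 = -5

-5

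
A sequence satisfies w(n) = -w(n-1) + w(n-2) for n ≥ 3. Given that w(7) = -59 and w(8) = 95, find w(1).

-7

Rearranging, w(n-2) = w(n) + w(n-1).
w(6) = 95 + (-59) = 36
w(5) = -59 + 36 = -23
w(4) = 36 + (-23) = 13
w(3) = -23 + 13 = -10
w(2) = 13 + (-10) = 3
w(1) = -10 + 3 = -7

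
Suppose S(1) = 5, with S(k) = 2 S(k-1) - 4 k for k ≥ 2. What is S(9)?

-1748

S(2) = 2*5 - 8 = 2
S(3) = 2*2 - 12 = -8
S(4) = 2*(-8) - 16 = -32
S(5) = 2*(-32) - 20 = -84
S(6) = 2*(-84) - 24 = -192
S(7) = 2*(-192) - 28 = -412
S(8) = 2*(-412) - 32 = -856
S(9) = 2*(-856) - 36 = -1748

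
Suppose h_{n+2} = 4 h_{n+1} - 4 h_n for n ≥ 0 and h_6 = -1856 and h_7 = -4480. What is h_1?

Rearranging, h_{n-2} = (h_n - 4 h_{n-1}) / -4.
h_5 = (-4480 - 4*(-1856)) / -4 = 2944/-4 = -736
h_4 = (-1856 - 4*(-736)) / -4 = 1088/-4 = -272
h_3 = (-736 - 4*(-272)) / -4 = 352/-4 = -88
h_2 = (-272 - 4*(-88)) / -4 = 80/-4 = -20
h_1 = (-88 - 4*(-20)) / -4 = -8/-4 = 2

2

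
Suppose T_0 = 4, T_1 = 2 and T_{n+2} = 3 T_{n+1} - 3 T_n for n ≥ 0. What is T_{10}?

T_2 = 3(2) - 3(4) = -6
T_3 = 3(-6) - 3(2) = -24
T_4 = 3(-24) - 3(-6) = -54
T_5 = 3(-54) - 3(-24) = -90
T_6 = 3(-90) - 3(-54) = -108
T_7 = 3(-108) - 3(-90) = -54
T_8 = 3(-54) - 3(-108) = 162
T_9 = 3(162) - 3(-54) = 648
T_{10} = 3(648) - 3(162) = 1458

1458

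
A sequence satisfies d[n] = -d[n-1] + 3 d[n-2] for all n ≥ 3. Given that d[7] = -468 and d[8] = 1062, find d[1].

-4

Rearranging, d[n-2] = (d[n] + d[n-1]) / 3.
d[6] = (1062 + (-468)) / 3 = 594/3 = 198
d[5] = (-468 + 198) / 3 = -270/3 = -90
d[4] = (198 + (-90)) / 3 = 108/3 = 36
d[3] = (-90 + 36) / 3 = -54/3 = -18
d[2] = (36 + (-18)) / 3 = 18/3 = 6
d[1] = (-18 + 6) / 3 = -12/3 = -4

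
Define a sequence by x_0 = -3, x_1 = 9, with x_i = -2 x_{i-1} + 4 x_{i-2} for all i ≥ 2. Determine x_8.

x_2 = -2*9 + 4*(-3) = -30
x_3 = -2*(-30) + 4*9 = 96
x_4 = -2*96 + 4*(-30) = -312
x_5 = -2*(-312) + 4*96 = 1008
x_6 = -2*1008 + 4*(-312) = -3264
x_7 = -2*(-3264) + 4*1008 = 10560
x_8 = -2*10560 + 4*(-3264) = -34176

-34176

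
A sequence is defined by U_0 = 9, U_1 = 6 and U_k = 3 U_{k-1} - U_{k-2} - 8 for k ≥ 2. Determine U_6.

-335

U_2 = 3*6 - 9 - 8 = 1
U_3 = 3*1 - 6 - 8 = -11
U_4 = 3*(-11) - 1 - 8 = -42
U_5 = 3*(-42) - (-11) - 8 = -123
U_6 = 3*(-123) - (-42) - 8 = -335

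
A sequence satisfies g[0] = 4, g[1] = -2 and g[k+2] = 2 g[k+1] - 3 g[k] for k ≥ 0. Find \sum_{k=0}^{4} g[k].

g[2] = 2·(-2) - 3·4 = -16
g[3] = 2·(-16) - 3·(-2) = -26
g[4] = 2·(-26) - 3·(-16) = -4
Sum = 4 + (-2) + (-16) + (-26) + (-4) = -44

-44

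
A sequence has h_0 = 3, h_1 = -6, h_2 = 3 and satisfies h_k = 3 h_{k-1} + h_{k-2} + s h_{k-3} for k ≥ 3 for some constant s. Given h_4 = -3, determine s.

-5

h_3 = 3 + 3s
h_4 = 12 + 3s
So 12 + 3s = -3, giving s = -5.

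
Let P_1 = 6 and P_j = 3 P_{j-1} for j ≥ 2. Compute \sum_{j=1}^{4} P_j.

P_2 = 3*6 = 18
P_3 = 3*18 = 54
P_4 = 3*54 = 162
Sum = 6 + 18 + 54 + 162 = 240

240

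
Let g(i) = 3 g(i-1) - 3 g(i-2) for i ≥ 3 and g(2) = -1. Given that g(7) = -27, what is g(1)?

1

Let g(1) = y.
g(3) = -3 - 3y
g(4) = -6 - 9y
g(5) = -9 - 18y
g(6) = -9 - 27y
g(7) = -27y
So -27y = -27, giving y = 1.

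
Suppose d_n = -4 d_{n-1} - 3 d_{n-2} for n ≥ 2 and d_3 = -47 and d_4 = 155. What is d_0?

Rearranging, d_{n-2} = (d_n + 4 d_{n-1}) / -3.
d_2 = (155 + 4*(-47)) / -3 = -33/-3 = 11
d_1 = (-47 + 4*11) / -3 = -3/-3 = 1
d_0 = (11 + 4*1) / -3 = 15/-3 = -5

-5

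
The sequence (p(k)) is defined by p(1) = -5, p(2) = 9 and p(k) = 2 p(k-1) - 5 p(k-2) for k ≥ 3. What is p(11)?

p(3) = 2*9 - 5*(-5) = 43
p(4) = 2*43 - 5*9 = 41
p(5) = 2*41 - 5*43 = -133
p(6) = 2*(-133) - 5*41 = -471
p(7) = 2*(-471) - 5*(-133) = -277
p(8) = 2*(-277) - 5*(-471) = 1801
p(9) = 2*1801 - 5*(-277) = 4987
p(10) = 2*4987 - 5*1801 = 969
p(11) = 2*969 - 5*4987 = -22997

-22997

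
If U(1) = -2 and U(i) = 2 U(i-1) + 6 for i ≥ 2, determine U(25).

67108858

The fixed point is 6/(1 - 2) = -6, so U(i) + 6 = 2(U(i-1) + 6).
Hence U(i) = 4·2^{i-1} - 6.
U(25) = 4·2^{24} - 6 = 4·16777216 - 6 = 67108858.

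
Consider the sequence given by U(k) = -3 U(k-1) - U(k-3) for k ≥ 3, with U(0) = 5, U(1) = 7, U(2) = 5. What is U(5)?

U(3) = -3*5 - 5 = -20
U(4) = -3*(-20) - 7 = 53
U(5) = -3*53 - 5 = -164

-164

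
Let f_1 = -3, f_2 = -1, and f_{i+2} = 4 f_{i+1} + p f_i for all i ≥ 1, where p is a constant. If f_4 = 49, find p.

-5

f_3 = -4 - 3p
f_4 = -16 - 13p
So -16 - 13p = 49, giving p = -5.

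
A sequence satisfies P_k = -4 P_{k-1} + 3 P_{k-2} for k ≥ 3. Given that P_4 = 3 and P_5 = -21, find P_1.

-5

Rearranging, P_{k-2} = (P_k + 4 P_{k-1}) / 3.
P_3 = (-21 + 4*3) / 3 = -9/3 = -3
P_2 = (3 + 4*(-3)) / 3 = -9/3 = -3
P_1 = (-3 + 4*(-3)) / 3 = -15/3 = -5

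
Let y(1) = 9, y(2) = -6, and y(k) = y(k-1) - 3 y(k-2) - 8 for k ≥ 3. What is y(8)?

y(3) = (-6) - 3·9 - 8 = -41
y(4) = (-41) - 3·(-6) - 8 = -31
y(5) = (-31) - 3·(-41) - 8 = 84
y(6) = 84 - 3·(-31) - 8 = 169
y(7) = 169 - 3·84 - 8 = -91
y(8) = (-91) - 3·169 - 8 = -606

-606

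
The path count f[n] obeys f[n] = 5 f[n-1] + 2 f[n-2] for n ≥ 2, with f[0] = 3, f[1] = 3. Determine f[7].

f[2] = 5(3) + 2(3) = 21
f[3] = 5(21) + 2(3) = 111
f[4] = 5(111) + 2(21) = 597
f[5] = 5(597) + 2(111) = 3207
f[6] = 5(3207) + 2(597) = 17229
f[7] = 5(17229) + 2(3207) = 92559

92559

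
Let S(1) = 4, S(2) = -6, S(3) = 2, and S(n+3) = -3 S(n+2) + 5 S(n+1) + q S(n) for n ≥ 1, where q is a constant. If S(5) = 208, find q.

-5

S(4) = -36 + 4q
S(5) = 118 - 18q
So 118 - 18q = 208, giving q = -5.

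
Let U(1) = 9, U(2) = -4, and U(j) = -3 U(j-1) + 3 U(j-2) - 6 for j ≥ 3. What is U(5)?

U(3) = -3·(-4) + 3·9 - 6 = 33
U(4) = -3·33 + 3·(-4) - 6 = -117
U(5) = -3·(-117) + 3·33 - 6 = 444

444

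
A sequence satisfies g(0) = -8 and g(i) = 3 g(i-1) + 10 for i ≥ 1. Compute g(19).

-3486784406

The fixed point is 10/(1 - 3) = -5, so g(i) + 5 = 3(g(i-1) + 5).
Hence g(i) = -3·3^i - 5.
g(19) = -3·3^{19} - 5 = -3·1162261467 - 5 = -3486784406.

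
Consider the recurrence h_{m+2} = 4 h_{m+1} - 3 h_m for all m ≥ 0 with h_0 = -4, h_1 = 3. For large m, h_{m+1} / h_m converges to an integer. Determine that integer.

The characteristic equation is r^2 - 4r + 3 = 0, which factors as (r - 3)(r - 1) = 0.
So the roots are 3 and 1. Since |3| > |1| and the coefficient of 3^m is non-zero, the ratio tends to 3.

3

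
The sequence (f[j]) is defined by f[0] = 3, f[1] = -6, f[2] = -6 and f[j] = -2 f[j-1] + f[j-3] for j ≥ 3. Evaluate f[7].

f[3] = -2·(-6) + 3 = 15
f[4] = -2·15 + (-6) = -36
f[5] = -2·(-36) + (-6) = 66
f[6] = -2·66 + 15 = -117
f[7] = -2·(-117) + (-36) = 198

198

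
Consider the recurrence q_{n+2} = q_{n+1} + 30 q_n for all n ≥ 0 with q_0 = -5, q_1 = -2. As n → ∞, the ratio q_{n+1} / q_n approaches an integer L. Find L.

6

The characteristic equation is r^2 - r - 30 = 0, which factors as (r - 6)(r + 5) = 0.
So the roots are 6 and -5. Since |6| > |-5| and the coefficient of 6^n is non-zero, the ratio tends to 6.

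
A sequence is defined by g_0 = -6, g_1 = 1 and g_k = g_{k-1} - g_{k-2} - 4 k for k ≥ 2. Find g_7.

g_2 = 1 - (-6) - 8 = -1
g_3 = (-1) - 1 - 12 = -14
g_4 = (-14) - (-1) - 16 = -29
g_5 = (-29) - (-14) - 20 = -35
g_6 = (-35) - (-29) - 24 = -30
g_7 = (-30) - (-35) - 28 = -23

-23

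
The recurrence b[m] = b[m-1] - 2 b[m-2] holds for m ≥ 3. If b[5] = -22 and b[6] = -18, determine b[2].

6

Rearranging, b[m-2] = (b[m] - b[m-1]) / -2.
b[4] = (-18 - (-22)) / -2 = 4/-2 = -2
b[3] = (-22 - (-2)) / -2 = -20/-2 = 10
b[2] = (-2 - 10) / -2 = -12/-2 = 6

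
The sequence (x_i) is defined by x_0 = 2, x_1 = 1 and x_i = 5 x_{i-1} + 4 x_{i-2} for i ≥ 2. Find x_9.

x_2 = 5·1 + 4·2 = 13
x_3 = 5·13 + 4·1 = 69
x_4 = 5·69 + 4·13 = 397
x_5 = 5·397 + 4·69 = 2261
x_6 = 5·2261 + 4·397 = 12893
x_7 = 5·12893 + 4·2261 = 73509
x_8 = 5·73509 + 4·12893 = 419117
x_9 = 5·419117 + 4·73509 = 2389621

2389621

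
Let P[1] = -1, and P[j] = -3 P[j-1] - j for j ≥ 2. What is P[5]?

P[2] = -3*(-1) - 2 = 1
P[3] = -3*1 - 3 = -6
P[4] = -3*(-6) - 4 = 14
P[5] = -3*14 - 5 = -47

-47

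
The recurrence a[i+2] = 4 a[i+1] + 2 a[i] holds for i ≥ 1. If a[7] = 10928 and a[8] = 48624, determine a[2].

6

Rearranging, a[i-2] = (a[i] - 4 a[i-1]) / 2.
a[6] = (48624 - 4(10928)) / 2 = 4912/2 = 2456
a[5] = (10928 - 4(2456)) / 2 = 1104/2 = 552
a[4] = (2456 - 4(552)) / 2 = 248/2 = 124
a[3] = (552 - 4(124)) / 2 = 56/2 = 28
a[2] = (124 - 4(28)) / 2 = 12/2 = 6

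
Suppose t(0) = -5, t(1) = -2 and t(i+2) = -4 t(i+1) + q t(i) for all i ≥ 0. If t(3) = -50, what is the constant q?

-1

t(2) = 8 - 5q
t(3) = -32 + 18q
So -32 + 18q = -50, giving q = -1.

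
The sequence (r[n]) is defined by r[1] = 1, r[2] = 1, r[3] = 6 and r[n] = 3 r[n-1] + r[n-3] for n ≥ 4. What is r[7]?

559

r[4] = 3(6) + 1 = 19
r[5] = 3(19) + 1 = 58
r[6] = 3(58) + 6 = 180
r[7] = 3(180) + 19 = 559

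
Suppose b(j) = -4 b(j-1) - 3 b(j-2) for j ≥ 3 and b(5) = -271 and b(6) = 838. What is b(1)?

9

Rearranging, b(j-2) = (b(j) + 4 b(j-1)) / -3.
b(4) = (838 + 4·(-271)) / -3 = -246/-3 = 82
b(3) = (-271 + 4·82) / -3 = 57/-3 = -19
b(2) = (82 + 4·(-19)) / -3 = 6/-3 = -2
b(1) = (-19 + 4·(-2)) / -3 = -27/-3 = 9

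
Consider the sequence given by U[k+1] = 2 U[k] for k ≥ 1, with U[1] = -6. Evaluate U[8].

-768

U[2] = 2*(-6) = -12
U[3] = 2*(-12) = -24
U[4] = 2*(-24) = -48
U[5] = 2*(-48) = -96
U[6] = 2*(-96) = -192
U[7] = 2*(-192) = -384
U[8] = 2*(-384) = -768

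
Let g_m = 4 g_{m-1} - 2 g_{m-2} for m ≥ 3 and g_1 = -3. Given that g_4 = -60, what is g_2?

Let g_2 = y.
g_3 = 6 + 4y
g_4 = 24 + 14y
So 24 + 14y = -60, giving y = -6.

-6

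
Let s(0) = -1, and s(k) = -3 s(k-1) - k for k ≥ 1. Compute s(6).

-594

s(1) = -3·(-1) - 1 = 2
s(2) = -3·2 - 2 = -8
s(3) = -3·(-8) - 3 = 21
s(4) = -3·21 - 4 = -67
s(5) = -3·(-67) - 5 = 196
s(6) = -3·196 - 6 = -594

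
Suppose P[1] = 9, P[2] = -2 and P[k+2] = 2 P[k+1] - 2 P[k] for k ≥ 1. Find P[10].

P[3] = 2·(-2) - 2·9 = -22
P[4] = 2·(-22) - 2·(-2) = -40
P[5] = 2·(-40) - 2·(-22) = -36
P[6] = 2·(-36) - 2·(-40) = 8
P[7] = 2·8 - 2·(-36) = 88
P[8] = 2·88 - 2·8 = 160
P[9] = 2·160 - 2·88 = 144
P[10] = 2·144 - 2·160 = -32

-32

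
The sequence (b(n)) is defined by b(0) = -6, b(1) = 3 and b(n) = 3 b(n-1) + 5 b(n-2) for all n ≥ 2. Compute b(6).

b(2) = 3·3 + 5·(-6) = -21
b(3) = 3·(-21) + 5·3 = -48
b(4) = 3·(-48) + 5·(-21) = -249
b(5) = 3·(-249) + 5·(-48) = -987
b(6) = 3·(-987) + 5·(-249) = -4206

-4206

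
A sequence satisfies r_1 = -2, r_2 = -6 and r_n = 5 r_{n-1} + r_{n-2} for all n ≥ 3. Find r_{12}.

-87738556

r_3 = 5*(-6) + (-2) = -32
r_4 = 5*(-32) + (-6) = -166
r_5 = 5*(-166) + (-32) = -862
r_6 = 5*(-862) + (-166) = -4476
r_7 = 5*(-4476) + (-862) = -23242
r_8 = 5*(-23242) + (-4476) = -120686
r_9 = 5*(-120686) + (-23242) = -626672
r_{10} = 5*(-626672) + (-120686) = -3254046
r_{11} = 5*(-3254046) + (-626672) = -16896902
r_{12} = 5*(-16896902) + (-3254046) = -87738556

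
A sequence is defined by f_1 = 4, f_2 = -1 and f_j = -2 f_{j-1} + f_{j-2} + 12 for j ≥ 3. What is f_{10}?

-6073

f_3 = -2(-1) + 4 + 12 = 18
f_4 = -2(18) + (-1) + 12 = -25
f_5 = -2(-25) + 18 + 12 = 80
f_6 = -2(80) + (-25) + 12 = -173
f_7 = -2(-173) + 80 + 12 = 438
f_8 = -2(438) + (-173) + 12 = -1037
f_9 = -2(-1037) + 438 + 12 = 2524
f_{10} = -2(2524) + (-1037) + 12 = -6073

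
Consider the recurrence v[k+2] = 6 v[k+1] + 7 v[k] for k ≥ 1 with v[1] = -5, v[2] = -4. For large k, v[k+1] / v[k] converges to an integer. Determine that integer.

7

The characteristic equation is r^2 - 6r - 7 = 0, which factors as (r - 7)(r + 1) = 0.
So the roots are 7 and -1. Since |7| > |-1| and the coefficient of 7^k is non-zero, the ratio tends to 7.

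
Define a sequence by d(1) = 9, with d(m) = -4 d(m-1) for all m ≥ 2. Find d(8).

-147456

d(2) = -4(9) = -36
d(3) = -4(-36) = 144
d(4) = -4(144) = -576
d(5) = -4(-576) = 2304
d(6) = -4(2304) = -9216
d(7) = -4(-9216) = 36864
d(8) = -4(36864) = -147456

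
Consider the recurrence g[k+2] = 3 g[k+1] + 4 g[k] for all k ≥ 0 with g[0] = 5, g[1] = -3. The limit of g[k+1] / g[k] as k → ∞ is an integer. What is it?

4

The characteristic equation is r^2 - 3r - 4 = 0, which factors as (r - 4)(r + 1) = 0.
So the roots are 4 and -1. Since |4| > |-1| and the coefficient of 4^k is non-zero, the ratio tends to 4.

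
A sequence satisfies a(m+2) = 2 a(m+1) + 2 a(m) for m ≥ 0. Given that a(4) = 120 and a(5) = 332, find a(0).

-2

Rearranging, a(m-2) = (a(m) - 2 a(m-1)) / 2.
a(3) = (332 - 2·120) / 2 = 92/2 = 46
a(2) = (120 - 2·46) / 2 = 28/2 = 14
a(1) = (46 - 2·14) / 2 = 18/2 = 9
a(0) = (14 - 2·9) / 2 = -4/2 = -2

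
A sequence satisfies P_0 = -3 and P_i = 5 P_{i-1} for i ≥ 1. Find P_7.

P_1 = 5·(-3) = -15
P_2 = 5·(-15) = -75
P_3 = 5·(-75) = -375
P_4 = 5·(-375) = -1875
P_5 = 5·(-1875) = -9375
P_6 = 5·(-9375) = -46875
P_7 = 5·(-46875) = -234375

-234375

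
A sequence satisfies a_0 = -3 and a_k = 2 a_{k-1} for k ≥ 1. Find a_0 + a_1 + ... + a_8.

a_1 = 2(-3) = -6
a_2 = 2(-6) = -12
a_3 = 2(-12) = -24
a_4 = 2(-24) = -48
a_5 = 2(-48) = -96
a_6 = 2(-96) = -192
a_7 = 2(-192) = -384
a_8 = 2(-384) = -768
Sum = (-3) + (-6) + (-12) + (-24) + (-48) + (-96) + (-192) + (-384) + (-768) = -1533

-1533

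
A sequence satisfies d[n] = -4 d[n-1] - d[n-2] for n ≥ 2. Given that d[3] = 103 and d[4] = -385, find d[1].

Rearranging, d[n-2] = -(d[n] + 4 d[n-1]).
d[2] = -(-385 + 4(103)) = -27
d[1] = -(103 + 4(-27)) = 5

5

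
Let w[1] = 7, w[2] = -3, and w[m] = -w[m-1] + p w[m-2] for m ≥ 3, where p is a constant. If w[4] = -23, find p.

w[3] = 3 + 7p
w[4] = -3 - 10p
So -3 - 10p = -23, giving p = 2.

2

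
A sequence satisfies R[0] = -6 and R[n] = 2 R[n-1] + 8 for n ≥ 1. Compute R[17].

The fixed point is 8/(1 - 2) = -8, so R[n] + 8 = 2(R[n-1] + 8).
Hence R[n] = 2·2^n - 8.
R[17] = 2·2^{17} - 8 = 2·131072 - 8 = 262136.

262136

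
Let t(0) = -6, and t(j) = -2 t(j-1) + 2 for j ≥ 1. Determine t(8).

t(1) = -2(-6) + 2 = 14
t(2) = -2(14) + 2 = -26
t(3) = -2(-26) + 2 = 54
t(4) = -2(54) + 2 = -106
t(5) = -2(-106) + 2 = 214
t(6) = -2(214) + 2 = -426
t(7) = -2(-426) + 2 = 854
t(8) = -2(854) + 2 = -1706

-1706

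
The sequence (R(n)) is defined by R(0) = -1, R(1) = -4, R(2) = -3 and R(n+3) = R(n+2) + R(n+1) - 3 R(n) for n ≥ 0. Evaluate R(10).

R(3) = (-3) + (-4) - 3*(-1) = -4
R(4) = (-4) + (-3) - 3*(-4) = 5
R(5) = 5 + (-4) - 3*(-3) = 10
R(6) = 10 + 5 - 3*(-4) = 27
R(7) = 27 + 10 - 3*5 = 22
R(8) = 22 + 27 - 3*10 = 19
R(9) = 19 + 22 - 3*27 = -40
R(10) = (-40) + 19 - 3*22 = -87

-87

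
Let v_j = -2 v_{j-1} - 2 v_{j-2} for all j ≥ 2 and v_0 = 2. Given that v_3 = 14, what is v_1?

3

Let v_1 = z.
v_2 = -4 - 2z
v_3 = 8 + 2z
So 8 + 2z = 14, giving z = 3.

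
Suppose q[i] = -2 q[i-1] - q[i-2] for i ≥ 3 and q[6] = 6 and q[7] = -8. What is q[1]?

Rearranging, q[i-2] = -(q[i] + 2 q[i-1]).
q[5] = -(-8 + 2*6) = -4
q[4] = -(6 + 2*(-4)) = 2
q[3] = -(-4 + 2*2) = 0
q[2] = -(2 + 2*0) = -2
q[1] = -(0 + 2*(-2)) = 4

4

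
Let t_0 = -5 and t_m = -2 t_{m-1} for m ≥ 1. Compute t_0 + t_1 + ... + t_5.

t_1 = -2*(-5) = 10
t_2 = -2*10 = -20
t_3 = -2*(-20) = 40
t_4 = -2*40 = -80
t_5 = -2*(-80) = 160
Sum = (-5) + 10 + (-20) + 40 + (-80) + 160 = 105

105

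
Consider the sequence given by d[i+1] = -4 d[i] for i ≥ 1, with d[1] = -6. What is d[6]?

6144

d[2] = -4·(-6) = 24
d[3] = -4·24 = -96
d[4] = -4·(-96) = 384
d[5] = -4·384 = -1536
d[6] = -4·(-1536) = 6144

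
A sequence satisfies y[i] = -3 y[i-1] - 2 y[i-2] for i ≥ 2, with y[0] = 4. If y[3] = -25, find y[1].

Let y[1] = w.
y[2] = -8 - 3w
y[3] = 24 + 7w
So 24 + 7w = -25, giving w = -7.

-7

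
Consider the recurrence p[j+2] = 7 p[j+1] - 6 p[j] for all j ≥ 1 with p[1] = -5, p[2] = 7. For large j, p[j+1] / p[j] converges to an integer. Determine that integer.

The characteristic equation is r^2 - 7r + 6 = 0, which factors as (r - 6)(r - 1) = 0.
So the roots are 6 and 1. Since |6| > |1| and the coefficient of 6^j is non-zero, the ratio tends to 6.

6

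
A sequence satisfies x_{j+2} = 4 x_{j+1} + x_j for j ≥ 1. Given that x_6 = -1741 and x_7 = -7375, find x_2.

-5

Rearranging, x_{j-2} = x_j - 4 x_{j-1}.
x_5 = -7375 - 4*(-1741) = -411
x_4 = -1741 - 4*(-411) = -97
x_3 = -411 - 4*(-97) = -23
x_2 = -97 - 4*(-23) = -5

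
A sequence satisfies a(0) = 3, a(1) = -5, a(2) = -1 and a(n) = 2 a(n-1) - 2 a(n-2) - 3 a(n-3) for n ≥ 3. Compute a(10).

-553

a(3) = 2·(-1) - 2·(-5) - 3·3 = -1
a(4) = 2·(-1) - 2·(-1) - 3·(-5) = 15
a(5) = 2·15 - 2·(-1) - 3·(-1) = 35
a(6) = 2·35 - 2·15 - 3·(-1) = 43
a(7) = 2·43 - 2·35 - 3·15 = -29
a(8) = 2·(-29) - 2·43 - 3·35 = -249
a(9) = 2·(-249) - 2·(-29) - 3·43 = -569
a(10) = 2·(-569) - 2·(-249) - 3·(-29) = -553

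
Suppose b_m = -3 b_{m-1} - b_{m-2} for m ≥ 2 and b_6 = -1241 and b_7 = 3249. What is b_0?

Rearranging, b_{m-2} = -(b_m + 3 b_{m-1}).
b_5 = -(3249 + 3(-1241)) = 474
b_4 = -(-1241 + 3(474)) = -181
b_3 = -(474 + 3(-181)) = 69
b_2 = -(-181 + 3(69)) = -26
b_1 = -(69 + 3(-26)) = 9
b_0 = -(-26 + 3(9)) = -1

-1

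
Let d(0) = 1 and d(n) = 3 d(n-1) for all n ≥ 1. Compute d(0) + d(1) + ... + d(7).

3280

d(1) = 3*1 = 3
d(2) = 3*3 = 9
d(3) = 3*9 = 27
d(4) = 3*27 = 81
d(5) = 3*81 = 243
d(6) = 3*243 = 729
d(7) = 3*729 = 2187
Sum = 1 + 3 + 9 + 27 + 81 + 243 + 729 + 2187 = 3280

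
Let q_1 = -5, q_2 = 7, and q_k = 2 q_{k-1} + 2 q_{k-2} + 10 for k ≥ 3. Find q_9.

q_3 = 2*7 + 2*(-5) + 10 = 14
q_4 = 2*14 + 2*7 + 10 = 52
q_5 = 2*52 + 2*14 + 10 = 142
q_6 = 2*142 + 2*52 + 10 = 398
q_7 = 2*398 + 2*142 + 10 = 1090
q_8 = 2*1090 + 2*398 + 10 = 2986
q_9 = 2*2986 + 2*1090 + 10 = 8162

8162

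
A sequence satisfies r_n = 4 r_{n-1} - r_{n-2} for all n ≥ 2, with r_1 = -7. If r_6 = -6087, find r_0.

3

Let r_0 = x.
r_2 = -28 - x
r_3 = -105 - 4x
r_4 = -392 - 15x
r_5 = -1463 - 56x
r_6 = -5460 - 209x
So -5460 - 209x = -6087, giving x = 3.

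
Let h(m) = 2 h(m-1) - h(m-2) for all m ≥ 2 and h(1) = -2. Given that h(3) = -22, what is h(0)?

Let h(0) = x.
h(2) = -4 - x
h(3) = -6 - 2x
So -6 - 2x = -22, giving x = 8.

8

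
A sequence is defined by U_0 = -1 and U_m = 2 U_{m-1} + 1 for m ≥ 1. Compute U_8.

U_1 = 2(-1) + 1 = -1
U_2 = 2(-1) + 1 = -1
U_3 = 2(-1) + 1 = -1
U_4 = 2(-1) + 1 = -1
U_5 = 2(-1) + 1 = -1
U_6 = 2(-1) + 1 = -1
U_7 = 2(-1) + 1 = -1
U_8 = 2(-1) + 1 = -1

-1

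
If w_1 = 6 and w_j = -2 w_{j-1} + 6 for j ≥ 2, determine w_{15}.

The fixed point is 6/(1 + 2) = 2, so w_j - 2 = -2(w_{j-1} - 2).
Hence w_j = 4·(-2)^{j-1} + 2.
w_{15} = 4·(-2)^{14} + 2 = 4·16384 + 2 = 65538.

65538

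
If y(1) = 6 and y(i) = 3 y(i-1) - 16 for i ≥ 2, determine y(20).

The fixed point is -16/(1 - 3) = 8, so y(i) - 8 = 3(y(i-1) - 8).
Hence y(i) = -2·3^{i-1} + 8.
y(20) = -2·3^{19} + 8 = -2·1162261467 + 8 = -2324522926.

-2324522926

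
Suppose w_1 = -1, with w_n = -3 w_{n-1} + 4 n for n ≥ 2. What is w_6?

w_2 = -3*(-1) + 8 = 11
w_3 = -3*11 + 12 = -21
w_4 = -3*(-21) + 16 = 79
w_5 = -3*79 + 20 = -217
w_6 = -3*(-217) + 24 = 675

675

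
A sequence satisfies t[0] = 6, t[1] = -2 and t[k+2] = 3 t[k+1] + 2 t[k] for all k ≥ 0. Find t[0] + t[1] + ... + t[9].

42580

t[2] = 3*(-2) + 2*6 = 6
t[3] = 3*6 + 2*(-2) = 14
t[4] = 3*14 + 2*6 = 54
t[5] = 3*54 + 2*14 = 190
t[6] = 3*190 + 2*54 = 678
t[7] = 3*678 + 2*190 = 2414
t[8] = 3*2414 + 2*678 = 8598
t[9] = 3*8598 + 2*2414 = 30622
Sum = 6 + (-2) + 6 + 14 + 54 + 190 + 678 + 2414 + 8598 + 30622 = 42580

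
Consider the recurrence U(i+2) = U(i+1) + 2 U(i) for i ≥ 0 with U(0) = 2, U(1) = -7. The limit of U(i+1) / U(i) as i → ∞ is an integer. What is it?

The characteristic equation is r^2 - r - 2 = 0, which factors as (r - 2)(r + 1) = 0.
So the roots are 2 and -1. Since |2| > |-1| and the coefficient of 2^i is non-zero, the ratio tends to 2.

2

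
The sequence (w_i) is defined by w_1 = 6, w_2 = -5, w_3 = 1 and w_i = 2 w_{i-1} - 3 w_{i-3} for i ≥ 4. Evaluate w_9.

109

w_4 = 2(1) - 3(6) = -16
w_5 = 2(-16) - 3(-5) = -17
w_6 = 2(-17) - 3(1) = -37
w_7 = 2(-37) - 3(-16) = -26
w_8 = 2(-26) - 3(-17) = -1
w_9 = 2(-1) - 3(-37) = 109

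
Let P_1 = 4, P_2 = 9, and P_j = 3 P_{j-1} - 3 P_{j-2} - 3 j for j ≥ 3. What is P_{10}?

P_3 = 3·9 - 3·4 - 9 = 6
P_4 = 3·6 - 3·9 - 12 = -21
P_5 = 3·(-21) - 3·6 - 15 = -96
P_6 = 3·(-96) - 3·(-21) - 18 = -243
P_7 = 3·(-243) - 3·(-96) - 21 = -462
P_8 = 3·(-462) - 3·(-243) - 24 = -681
P_9 = 3·(-681) - 3·(-462) - 27 = -684
P_{10} = 3·(-684) - 3·(-681) - 30 = -39

-39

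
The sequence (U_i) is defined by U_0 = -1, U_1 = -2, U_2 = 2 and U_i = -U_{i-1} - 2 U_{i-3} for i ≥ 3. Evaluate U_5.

U_3 = -2 - 2·(-1) = 0
U_4 = -0 - 2·(-2) = 4
U_5 = -4 - 2·2 = -8

-8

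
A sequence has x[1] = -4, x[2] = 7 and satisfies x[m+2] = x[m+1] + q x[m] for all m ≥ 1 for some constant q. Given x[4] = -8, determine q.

x[3] = 7 - 4q
x[4] = 7 + 3q
So 7 + 3q = -8, giving q = -5.

-5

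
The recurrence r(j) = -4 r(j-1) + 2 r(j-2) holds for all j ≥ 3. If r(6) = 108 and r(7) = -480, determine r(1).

6

Rearranging, r(j-2) = (r(j) + 4 r(j-1)) / 2.
r(5) = (-480 + 4·108) / 2 = -48/2 = -24
r(4) = (108 + 4·(-24)) / 2 = 12/2 = 6
r(3) = (-24 + 4·6) / 2 = 0/2 = 0
r(2) = (6 + 4·0) / 2 = 6/2 = 3
r(1) = (0 + 4·3) / 2 = 12/2 = 6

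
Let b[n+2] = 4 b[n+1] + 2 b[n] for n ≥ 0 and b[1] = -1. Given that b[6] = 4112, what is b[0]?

Let b[0] = v.
b[2] = -4 + 2v
b[3] = -18 + 8v
b[4] = -80 + 36v
b[5] = -356 + 160v
b[6] = -1584 + 712v
So -1584 + 712v = 4112, giving v = 8.

8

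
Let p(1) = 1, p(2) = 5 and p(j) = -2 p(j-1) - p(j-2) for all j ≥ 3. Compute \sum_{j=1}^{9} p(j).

-23

p(3) = -2(5) - 1 = -11
p(4) = -2(-11) - 5 = 17
p(5) = -2(17) - (-11) = -23
p(6) = -2(-23) - 17 = 29
p(7) = -2(29) - (-23) = -35
p(8) = -2(-35) - 29 = 41
p(9) = -2(41) - (-35) = -47
Sum = 1 + 5 + (-11) + 17 + (-23) + 29 + (-35) + 41 + (-47) = -23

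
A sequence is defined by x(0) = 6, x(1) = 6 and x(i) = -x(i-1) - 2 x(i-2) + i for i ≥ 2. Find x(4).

x(2) = -6 - 2(6) + 2 = -16
x(3) = -(-16) - 2(6) + 3 = 7
x(4) = -7 - 2(-16) + 4 = 29

29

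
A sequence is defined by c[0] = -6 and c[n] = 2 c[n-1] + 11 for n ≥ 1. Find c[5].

149

c[1] = 2*(-6) + 11 = -1
c[2] = 2*(-1) + 11 = 9
c[3] = 2*9 + 11 = 29
c[4] = 2*29 + 11 = 69
c[5] = 2*69 + 11 = 149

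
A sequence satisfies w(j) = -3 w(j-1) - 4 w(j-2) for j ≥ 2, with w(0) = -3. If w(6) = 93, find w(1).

Let w(1) = z.
w(2) = 12 - 3z
w(3) = -36 + 5z
w(4) = 60 - 3z
w(5) = -36 - 11z
w(6) = -132 + 45z
So -132 + 45z = 93, giving z = 5.

5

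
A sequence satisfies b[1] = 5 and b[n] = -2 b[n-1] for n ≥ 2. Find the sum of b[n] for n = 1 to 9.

b[2] = -2(5) = -10
b[3] = -2(-10) = 20
b[4] = -2(20) = -40
b[5] = -2(-40) = 80
b[6] = -2(80) = -160
b[7] = -2(-160) = 320
b[8] = -2(320) = -640
b[9] = -2(-640) = 1280
Sum = 5 + (-10) + 20 + (-40) + 80 + (-160) + 320 + (-640) + 1280 = 855

855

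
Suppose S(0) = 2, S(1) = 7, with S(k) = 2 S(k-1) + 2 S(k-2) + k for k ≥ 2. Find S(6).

S(2) = 2*7 + 2*2 + 2 = 20
S(3) = 2*20 + 2*7 + 3 = 57
S(4) = 2*57 + 2*20 + 4 = 158
S(5) = 2*158 + 2*57 + 5 = 435
S(6) = 2*435 + 2*158 + 6 = 1192

1192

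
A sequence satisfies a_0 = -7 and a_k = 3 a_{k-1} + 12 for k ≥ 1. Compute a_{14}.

The fixed point is 12/(1 - 3) = -6, so a_k + 6 = 3(a_{k-1} + 6).
Hence a_k = -1·3^k - 6.
a_{14} = -1·3^{14} - 6 = -1·4782969 - 6 = -4782975.

-4782975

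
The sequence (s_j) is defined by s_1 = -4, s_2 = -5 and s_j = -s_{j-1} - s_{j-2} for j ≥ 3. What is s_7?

-4

s_3 = -(-5) - (-4) = 9
s_4 = -9 - (-5) = -4
s_5 = -(-4) - 9 = -5
s_6 = -(-5) - (-4) = 9
s_7 = -9 - (-5) = -4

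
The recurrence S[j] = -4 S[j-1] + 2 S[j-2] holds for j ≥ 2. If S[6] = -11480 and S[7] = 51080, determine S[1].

Rearranging, S[j-2] = (S[j] + 4 S[j-1]) / 2.
S[5] = (51080 + 4*(-11480)) / 2 = 5160/2 = 2580
S[4] = (-11480 + 4*2580) / 2 = -1160/2 = -580
S[3] = (2580 + 4*(-580)) / 2 = 260/2 = 130
S[2] = (-580 + 4*130) / 2 = -60/2 = -30
S[1] = (130 + 4*(-30)) / 2 = 10/2 = 5

5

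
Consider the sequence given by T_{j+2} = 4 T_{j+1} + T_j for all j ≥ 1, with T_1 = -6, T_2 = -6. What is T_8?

-40590

T_3 = 4·(-6) + (-6) = -30
T_4 = 4·(-30) + (-6) = -126
T_5 = 4·(-126) + (-30) = -534
T_6 = 4·(-534) + (-126) = -2262
T_7 = 4·(-2262) + (-534) = -9582
T_8 = 4·(-9582) + (-2262) = -40590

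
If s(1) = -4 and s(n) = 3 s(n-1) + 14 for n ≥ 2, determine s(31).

617673396283940

The fixed point is 14/(1 - 3) = -7, so s(n) + 7 = 3(s(n-1) + 7).
Hence s(n) = 3·3^{n-1} - 7.
s(31) = 3·3^{30} - 7 = 3·205891132094649 - 7 = 617673396283940.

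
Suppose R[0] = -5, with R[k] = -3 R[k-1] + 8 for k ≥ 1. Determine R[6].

-5101

R[1] = -3*(-5) + 8 = 23
R[2] = -3*23 + 8 = -61
R[3] = -3*(-61) + 8 = 191
R[4] = -3*191 + 8 = -565
R[5] = -3*(-565) + 8 = 1703
R[6] = -3*1703 + 8 = -5101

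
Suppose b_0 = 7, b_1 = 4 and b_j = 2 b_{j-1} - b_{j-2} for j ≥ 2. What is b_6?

b_2 = 2(4) - 7 = 1
b_3 = 2(1) - 4 = -2
b_4 = 2(-2) - 1 = -5
b_5 = 2(-5) - (-2) = -8
b_6 = 2(-8) - (-5) = -11

-11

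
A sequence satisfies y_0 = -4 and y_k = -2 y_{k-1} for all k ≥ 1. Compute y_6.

y_1 = -2·(-4) = 8
y_2 = -2·8 = -16
y_3 = -2·(-16) = 32
y_4 = -2·32 = -64
y_5 = -2·(-64) = 128
y_6 = -2·128 = -256

-256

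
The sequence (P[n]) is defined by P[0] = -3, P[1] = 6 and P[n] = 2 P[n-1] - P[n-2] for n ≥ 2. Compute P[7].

P[2] = 2*6 - (-3) = 15
P[3] = 2*15 - 6 = 24
P[4] = 2*24 - 15 = 33
P[5] = 2*33 - 24 = 42
P[6] = 2*42 - 33 = 51
P[7] = 2*51 - 42 = 60

60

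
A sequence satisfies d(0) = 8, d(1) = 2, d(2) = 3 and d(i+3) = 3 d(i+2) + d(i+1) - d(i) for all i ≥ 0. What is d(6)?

97

d(3) = 3*3 + 2 - 8 = 3
d(4) = 3*3 + 3 - 2 = 10
d(5) = 3*10 + 3 - 3 = 30
d(6) = 3*30 + 10 - 3 = 97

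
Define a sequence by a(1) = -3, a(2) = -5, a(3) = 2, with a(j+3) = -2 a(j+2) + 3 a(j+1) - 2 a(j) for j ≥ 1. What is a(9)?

a(4) = -2·2 + 3·(-5) - 2·(-3) = -13
a(5) = -2·(-13) + 3·2 - 2·(-5) = 42
a(6) = -2·42 + 3·(-13) - 2·2 = -127
a(7) = -2·(-127) + 3·42 - 2·(-13) = 406
a(8) = -2·406 + 3·(-127) - 2·42 = -1277
a(9) = -2·(-1277) + 3·406 - 2·(-127) = 4026

4026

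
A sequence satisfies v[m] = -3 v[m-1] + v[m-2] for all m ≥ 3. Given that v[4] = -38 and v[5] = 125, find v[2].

Rearranging, v[m-2] = v[m] + 3 v[m-1].
v[3] = 125 + 3(-38) = 11
v[2] = -38 + 3(11) = -5

-5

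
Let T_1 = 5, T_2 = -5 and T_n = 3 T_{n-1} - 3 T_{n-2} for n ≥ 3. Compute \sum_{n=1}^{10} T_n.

2415

T_3 = 3*(-5) - 3*5 = -30
T_4 = 3*(-30) - 3*(-5) = -75
T_5 = 3*(-75) - 3*(-30) = -135
T_6 = 3*(-135) - 3*(-75) = -180
T_7 = 3*(-180) - 3*(-135) = -135
T_8 = 3*(-135) - 3*(-180) = 135
T_9 = 3*135 - 3*(-135) = 810
T_{10} = 3*810 - 3*135 = 2025
Sum = 5 + (-5) + (-30) + (-75) + (-135) + (-180) + (-135) + 135 + 810 + 2025 = 2415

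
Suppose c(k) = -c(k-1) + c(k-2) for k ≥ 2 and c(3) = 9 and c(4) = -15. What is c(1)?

3

Rearranging, c(k-2) = c(k) + c(k-1).
c(2) = -15 + 9 = -6
c(1) = 9 + (-6) = 3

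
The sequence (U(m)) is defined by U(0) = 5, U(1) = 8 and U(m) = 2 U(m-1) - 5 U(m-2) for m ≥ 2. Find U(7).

U(2) = 2·8 - 5·5 = -9
U(3) = 2·(-9) - 5·8 = -58
U(4) = 2·(-58) - 5·(-9) = -71
U(5) = 2·(-71) - 5·(-58) = 148
U(6) = 2·148 - 5·(-71) = 651
U(7) = 2·651 - 5·148 = 562

562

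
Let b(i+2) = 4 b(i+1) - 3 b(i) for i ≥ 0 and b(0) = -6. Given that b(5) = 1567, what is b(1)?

7

Let b(1) = z.
b(2) = 18 + 4z
b(3) = 72 + 13z
b(4) = 234 + 40z
b(5) = 720 + 121z
So 720 + 121z = 1567, giving z = 7.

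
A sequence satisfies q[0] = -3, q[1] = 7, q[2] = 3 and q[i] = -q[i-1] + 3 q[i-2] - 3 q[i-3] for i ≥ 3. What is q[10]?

-13557

q[3] = -3 + 3·7 - 3·(-3) = 27
q[4] = -27 + 3·3 - 3·7 = -39
q[5] = -(-39) + 3·27 - 3·3 = 111
q[6] = -111 + 3·(-39) - 3·27 = -309
q[7] = -(-309) + 3·111 - 3·(-39) = 759
q[8] = -759 + 3·(-309) - 3·111 = -2019
q[9] = -(-2019) + 3·759 - 3·(-309) = 5223
q[10] = -5223 + 3·(-2019) - 3·759 = -13557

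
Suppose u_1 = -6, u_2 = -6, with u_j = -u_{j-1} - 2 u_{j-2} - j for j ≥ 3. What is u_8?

-93

u_3 = -(-6) - 2*(-6) - 3 = 15
u_4 = -15 - 2*(-6) - 4 = -7
u_5 = -(-7) - 2*15 - 5 = -28
u_6 = -(-28) - 2*(-7) - 6 = 36
u_7 = -36 - 2*(-28) - 7 = 13
u_8 = -13 - 2*36 - 8 = -93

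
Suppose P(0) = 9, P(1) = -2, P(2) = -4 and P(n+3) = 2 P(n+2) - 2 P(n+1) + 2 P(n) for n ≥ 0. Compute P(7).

P(3) = 2·(-4) - 2·(-2) + 2·9 = 14
P(4) = 2·14 - 2·(-4) + 2·(-2) = 32
P(5) = 2·32 - 2·14 + 2·(-4) = 28
P(6) = 2·28 - 2·32 + 2·14 = 20
P(7) = 2·20 - 2·28 + 2·32 = 48

48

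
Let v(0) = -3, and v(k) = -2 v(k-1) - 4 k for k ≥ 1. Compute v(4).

-40

v(1) = -2*(-3) - 4 = 2
v(2) = -2*2 - 8 = -12
v(3) = -2*(-12) - 12 = 12
v(4) = -2*12 - 16 = -40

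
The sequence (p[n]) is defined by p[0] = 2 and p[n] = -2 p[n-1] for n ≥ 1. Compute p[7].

-256

p[1] = -2(2) = -4
p[2] = -2(-4) = 8
p[3] = -2(8) = -16
p[4] = -2(-16) = 32
p[5] = -2(32) = -64
p[6] = -2(-64) = 128
p[7] = -2(128) = -256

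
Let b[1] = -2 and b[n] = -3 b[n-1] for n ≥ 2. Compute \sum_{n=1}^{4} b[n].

b[2] = -3·(-2) = 6
b[3] = -3·6 = -18
b[4] = -3·(-18) = 54
Sum = (-2) + 6 + (-18) + 54 = 40

40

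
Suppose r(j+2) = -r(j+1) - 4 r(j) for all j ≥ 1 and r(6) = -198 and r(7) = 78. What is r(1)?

Rearranging, r(j-2) = (r(j) + r(j-1)) / -4.
r(5) = (78 + (-198)) / -4 = -120/-4 = 30
r(4) = (-198 + 30) / -4 = -168/-4 = 42
r(3) = (30 + 42) / -4 = 72/-4 = -18
r(2) = (42 + (-18)) / -4 = 24/-4 = -6
r(1) = (-18 + (-6)) / -4 = -24/-4 = 6

6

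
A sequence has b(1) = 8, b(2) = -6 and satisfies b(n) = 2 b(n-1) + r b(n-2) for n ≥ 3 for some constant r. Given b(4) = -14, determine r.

b(3) = -12 + 8r
b(4) = -24 + 10r
So -24 + 10r = -14, giving r = 1.

1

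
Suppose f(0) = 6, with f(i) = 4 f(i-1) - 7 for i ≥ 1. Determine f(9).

961197

f(1) = 4·6 - 7 = 17
f(2) = 4·17 - 7 = 61
f(3) = 4·61 - 7 = 237
f(4) = 4·237 - 7 = 941
f(5) = 4·941 - 7 = 3757
f(6) = 4·3757 - 7 = 15021
f(7) = 4·15021 - 7 = 60077
f(8) = 4·60077 - 7 = 240301
f(9) = 4·240301 - 7 = 961197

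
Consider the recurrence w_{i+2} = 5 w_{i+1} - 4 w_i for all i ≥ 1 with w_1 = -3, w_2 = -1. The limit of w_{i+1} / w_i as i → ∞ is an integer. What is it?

4

The characteristic equation is r^2 - 5r + 4 = 0, which factors as (r - 4)(r - 1) = 0.
So the roots are 4 and 1. Since |4| > |1| and the coefficient of 4^i is non-zero, the ratio tends to 4.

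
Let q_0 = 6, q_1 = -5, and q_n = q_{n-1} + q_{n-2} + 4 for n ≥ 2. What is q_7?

63

q_2 = (-5) + 6 + 4 = 5
q_3 = 5 + (-5) + 4 = 4
q_4 = 4 + 5 + 4 = 13
q_5 = 13 + 4 + 4 = 21
q_6 = 21 + 13 + 4 = 38
q_7 = 38 + 21 + 4 = 63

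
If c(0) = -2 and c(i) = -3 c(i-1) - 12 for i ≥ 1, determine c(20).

3486784398

The fixed point is -12/(1 + 3) = -3, so c(i) + 3 = -3(c(i-1) + 3).
Hence c(i) = 1·(-3)^i - 3.
c(20) = 1·(-3)^{20} - 3 = 1·3486784401 - 3 = 3486784398.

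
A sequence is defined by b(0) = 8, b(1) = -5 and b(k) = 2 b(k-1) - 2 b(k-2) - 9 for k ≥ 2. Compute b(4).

-77

b(2) = 2(-5) - 2(8) - 9 = -35
b(3) = 2(-35) - 2(-5) - 9 = -69
b(4) = 2(-69) - 2(-35) - 9 = -77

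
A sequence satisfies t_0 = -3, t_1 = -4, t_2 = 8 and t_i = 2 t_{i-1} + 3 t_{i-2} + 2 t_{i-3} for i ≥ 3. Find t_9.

t_3 = 2·8 + 3·(-4) + 2·(-3) = -2
t_4 = 2·(-2) + 3·8 + 2·(-4) = 12
t_5 = 2·12 + 3·(-2) + 2·8 = 34
t_6 = 2·34 + 3·12 + 2·(-2) = 100
t_7 = 2·100 + 3·34 + 2·12 = 326
t_8 = 2·326 + 3·100 + 2·34 = 1020
t_9 = 2·1020 + 3·326 + 2·100 = 3218

3218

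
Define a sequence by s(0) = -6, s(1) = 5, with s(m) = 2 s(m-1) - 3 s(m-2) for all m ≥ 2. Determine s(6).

-248

s(2) = 2(5) - 3(-6) = 28
s(3) = 2(28) - 3(5) = 41
s(4) = 2(41) - 3(28) = -2
s(5) = 2(-2) - 3(41) = -127
s(6) = 2(-127) - 3(-2) = -248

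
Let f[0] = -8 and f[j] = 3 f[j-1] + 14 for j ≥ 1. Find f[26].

The fixed point is 14/(1 - 3) = -7, so f[j] + 7 = 3(f[j-1] + 7).
Hence f[j] = -1·3^j - 7.
f[26] = -1·3^{26} - 7 = -1·2541865828329 - 7 = -2541865828336.

-2541865828336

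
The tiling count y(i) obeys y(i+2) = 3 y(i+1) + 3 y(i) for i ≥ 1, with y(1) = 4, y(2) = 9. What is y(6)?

2079

y(3) = 3*9 + 3*4 = 39
y(4) = 3*39 + 3*9 = 144
y(5) = 3*144 + 3*39 = 549
y(6) = 3*549 + 3*144 = 2079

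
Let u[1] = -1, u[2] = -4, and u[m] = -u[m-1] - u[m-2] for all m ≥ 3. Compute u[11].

u[3] = -(-4) - (-1) = 5
u[4] = -5 - (-4) = -1
u[5] = -(-1) - 5 = -4
u[6] = -(-4) - (-1) = 5
u[7] = -5 - (-4) = -1
u[8] = -(-1) - 5 = -4
u[9] = -(-4) - (-1) = 5
u[10] = -5 - (-4) = -1
u[11] = -(-1) - 5 = -4

-4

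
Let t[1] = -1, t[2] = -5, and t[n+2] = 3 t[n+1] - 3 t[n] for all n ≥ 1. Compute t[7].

27

t[3] = 3·(-5) - 3·(-1) = -12
t[4] = 3·(-12) - 3·(-5) = -21
t[5] = 3·(-21) - 3·(-12) = -27
t[6] = 3·(-27) - 3·(-21) = -18
t[7] = 3·(-18) - 3·(-27) = 27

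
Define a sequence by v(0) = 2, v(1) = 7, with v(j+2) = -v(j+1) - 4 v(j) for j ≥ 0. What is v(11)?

v(2) = -7 - 4·2 = -15
v(3) = -(-15) - 4·7 = -13
v(4) = -(-13) - 4·(-15) = 73
v(5) = -73 - 4·(-13) = -21
v(6) = -(-21) - 4·73 = -271
v(7) = -(-271) - 4·(-21) = 355
v(8) = -355 - 4·(-271) = 729
v(9) = -729 - 4·355 = -2149
v(10) = -(-2149) - 4·729 = -767
v(11) = -(-767) - 4·(-2149) = 9363

9363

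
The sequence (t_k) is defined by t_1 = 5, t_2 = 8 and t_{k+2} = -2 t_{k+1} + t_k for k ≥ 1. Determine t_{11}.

-14099

t_3 = -2*8 + 5 = -11
t_4 = -2*(-11) + 8 = 30
t_5 = -2*30 + (-11) = -71
t_6 = -2*(-71) + 30 = 172
t_7 = -2*172 + (-71) = -415
t_8 = -2*(-415) + 172 = 1002
t_9 = -2*1002 + (-415) = -2419
t_{10} = -2*(-2419) + 1002 = 5840
t_{11} = -2*5840 + (-2419) = -14099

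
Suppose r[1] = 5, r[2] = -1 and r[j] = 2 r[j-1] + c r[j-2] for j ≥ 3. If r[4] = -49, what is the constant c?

-5

r[3] = -2 + 5c
r[4] = -4 + 9c
So -4 + 9c = -49, giving c = -5.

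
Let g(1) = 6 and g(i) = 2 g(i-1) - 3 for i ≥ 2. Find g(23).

The fixed point is -3/(1 - 2) = 3, so g(i) - 3 = 2(g(i-1) - 3).
Hence g(i) = 3·2^{i-1} + 3.
g(23) = 3·2^{22} + 3 = 3·4194304 + 3 = 12582915.

12582915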